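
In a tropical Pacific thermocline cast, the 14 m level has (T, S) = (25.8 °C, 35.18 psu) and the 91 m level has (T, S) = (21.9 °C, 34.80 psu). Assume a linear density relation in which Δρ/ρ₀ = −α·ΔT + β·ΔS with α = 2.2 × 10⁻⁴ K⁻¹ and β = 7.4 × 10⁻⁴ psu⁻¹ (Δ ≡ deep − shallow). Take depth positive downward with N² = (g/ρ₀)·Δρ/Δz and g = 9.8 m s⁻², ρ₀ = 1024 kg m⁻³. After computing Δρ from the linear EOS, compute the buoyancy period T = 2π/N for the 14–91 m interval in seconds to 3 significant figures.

733 s

ΔT = -3.9 K, ΔS = -0.38 psu (deep − shallow).
Δρ/ρ₀ = −αΔT + βΔS = 8.58 × 10⁻⁴ − 2.812 × 10⁻⁴ = 5.768 × 10⁻⁴, so Δρ ≈ 0.5906 kg m⁻³.
N² = (g/ρ₀)·Δρ/Δz = g·(Δρ/ρ₀)/Δz = 9.8 × 5.768 × 10⁻⁴ / 77 = 7.3411 × 10⁻⁵ s⁻².
N = √(7.3411 × 10⁻⁵) = 8.5680 × 10⁻³ rad s⁻¹ → T = 2π/N = 733.33 s ≈ 733 s.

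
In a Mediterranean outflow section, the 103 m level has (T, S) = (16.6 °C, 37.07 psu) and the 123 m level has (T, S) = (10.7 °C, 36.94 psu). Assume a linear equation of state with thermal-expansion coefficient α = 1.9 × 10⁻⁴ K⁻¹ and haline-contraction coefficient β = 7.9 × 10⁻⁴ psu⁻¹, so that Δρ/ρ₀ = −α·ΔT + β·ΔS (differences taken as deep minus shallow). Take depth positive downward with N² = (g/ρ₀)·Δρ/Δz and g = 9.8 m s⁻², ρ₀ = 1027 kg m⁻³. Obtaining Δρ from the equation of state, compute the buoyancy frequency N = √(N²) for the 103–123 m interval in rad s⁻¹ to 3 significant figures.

ΔT = -5.9 K, ΔS = -0.13 psu (deep − shallow).
Δρ/ρ₀ = −αΔT + βΔS = 1.121 × 10⁻³ − 1.027 × 10⁻⁴ = 1.0183 × 10⁻³, so Δρ ≈ 1.046 kg m⁻³.
N² = (g/ρ₀)·Δρ/Δz = g·(Δρ/ρ₀)/Δz = 9.8 × 1.0183 × 10⁻³ / 20 = 4.9897 × 10⁻⁴ s⁻².
N = √(4.9897 × 10⁻⁴) = 0.022338 rad s⁻¹ ≈ 0.0223 rad s⁻¹.

0.0223 rad s⁻¹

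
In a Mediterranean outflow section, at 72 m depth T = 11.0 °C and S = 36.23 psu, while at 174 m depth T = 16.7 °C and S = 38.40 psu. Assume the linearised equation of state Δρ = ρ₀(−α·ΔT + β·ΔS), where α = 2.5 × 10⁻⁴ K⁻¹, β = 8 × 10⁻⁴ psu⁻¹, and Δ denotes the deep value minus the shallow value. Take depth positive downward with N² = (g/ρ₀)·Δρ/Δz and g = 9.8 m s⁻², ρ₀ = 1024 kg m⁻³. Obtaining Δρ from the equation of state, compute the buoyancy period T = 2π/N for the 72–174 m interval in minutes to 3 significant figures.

19.2 min

ΔT = +5.7 K, ΔS = +2.17 psu (deep − shallow).
Δρ/ρ₀ = −αΔT + βΔS = -1.425 × 10⁻³ + 1.736 × 10⁻³ = 3.11 × 10⁻⁴, so Δρ ≈ 0.3185 kg m⁻³.
N² = (g/ρ₀)·Δρ/Δz = g·(Δρ/ρ₀)/Δz = 9.8 × 3.11 × 10⁻⁴ / 102 = 2.9880 × 10⁻⁵ s⁻².
N = √(2.9880 × 10⁻⁵) = 5.4663 × 10⁻³ rad s⁻¹ → T = 2π/N = 1.1494 × 10³ s = 19.157 min ≈ 19.2 min.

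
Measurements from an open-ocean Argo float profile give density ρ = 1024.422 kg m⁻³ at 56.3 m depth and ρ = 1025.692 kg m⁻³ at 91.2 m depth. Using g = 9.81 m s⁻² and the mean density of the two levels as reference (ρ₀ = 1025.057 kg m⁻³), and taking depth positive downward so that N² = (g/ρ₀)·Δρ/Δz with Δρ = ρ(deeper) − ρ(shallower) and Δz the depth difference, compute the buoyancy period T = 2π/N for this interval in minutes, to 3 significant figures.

Δρ = 1025.692 − 1024.422 = 1.270 kg m⁻³ over Δz = 91.2 − 56.3 = 34.9 m.
N² = (9.81/1025.057) × (1.270/34.9) = 3.4826 × 10⁻⁴ s⁻².
N = √(3.4826 × 10⁻⁴) = 0.018662 rad s⁻¹, so T = 2π/N = 336.68 s = 5.6113 min ≈ 5.61 min.

5.61 min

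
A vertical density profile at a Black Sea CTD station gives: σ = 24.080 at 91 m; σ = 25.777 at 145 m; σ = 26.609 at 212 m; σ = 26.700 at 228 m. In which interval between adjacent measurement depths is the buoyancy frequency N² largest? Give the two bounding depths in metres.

91–145 m

Compute the density gradient over each adjacent pair:
  91–145 m: Δρ/Δz = 1.697/54 = 0.031 kg m⁻⁴
  145–212 m: Δρ/Δz = 0.832/67 = 0.012 kg m⁻⁴
  212–228 m: Δρ/Δz = 0.091/16 = 5.7 × 10⁻³ kg m⁻⁴
The largest gradient is in the 91–145 m interval — the pycnocline.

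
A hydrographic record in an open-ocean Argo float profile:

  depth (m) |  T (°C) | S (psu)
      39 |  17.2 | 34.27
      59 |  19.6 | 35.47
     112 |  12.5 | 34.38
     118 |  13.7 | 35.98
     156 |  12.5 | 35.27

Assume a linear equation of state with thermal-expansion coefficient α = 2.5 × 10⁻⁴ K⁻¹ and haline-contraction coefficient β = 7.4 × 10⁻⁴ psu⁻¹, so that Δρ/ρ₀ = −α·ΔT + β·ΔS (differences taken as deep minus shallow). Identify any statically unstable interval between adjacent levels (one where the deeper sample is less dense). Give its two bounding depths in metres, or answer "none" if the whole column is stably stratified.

Evaluate Δρ/ρ₀ = −αΔT + βΔS across each adjacent pair:
  39–59 m: −αΔT+βΔS = −(2.5 × 10⁻⁴)(+2.4)+(7.4 × 10⁻⁴)(+1.20) = 2.9 × 10⁻⁴ → stable
  59–112 m: −αΔT+βΔS = −(2.5 × 10⁻⁴)(-7.1)+(7.4 × 10⁻⁴)(-1.09) = 9.7 × 10⁻⁴ → stable
  112–118 m: −αΔT+βΔS = −(2.5 × 10⁻⁴)(+1.2)+(7.4 × 10⁻⁴)(+1.60) = 8.8 × 10⁻⁴ → stable
  118–156 m: −αΔT+βΔS = −(2.5 × 10⁻⁴)(-1.2)+(7.4 × 10⁻⁴)(-0.71) = -2.3 × 10⁻⁴ → UNSTABLE
The 118–156 m interval has Δρ < 0: lighter water underlies denser water.

118–156 m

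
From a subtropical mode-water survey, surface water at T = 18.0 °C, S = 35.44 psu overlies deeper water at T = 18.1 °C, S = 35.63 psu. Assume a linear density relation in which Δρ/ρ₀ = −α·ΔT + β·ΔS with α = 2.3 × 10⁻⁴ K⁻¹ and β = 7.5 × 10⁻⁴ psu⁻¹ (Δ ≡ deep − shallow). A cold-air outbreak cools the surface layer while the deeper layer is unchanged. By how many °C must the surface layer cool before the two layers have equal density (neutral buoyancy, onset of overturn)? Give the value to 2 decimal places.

Neutral buoyancy requires Δρ = 0, i.e. −α(T_deep − T_surf′) + β(S_deep − S_surf) = 0.
T_surf′ = T_deep − (β/α)·ΔS = 18.1 − (7.5 × 10⁻⁴/2.3 × 10⁻⁴)·(+0.19) = 17.4804 °C.
Cooling required: 18.0 − (17.4804) = 0.5196 °C.

0.52 °C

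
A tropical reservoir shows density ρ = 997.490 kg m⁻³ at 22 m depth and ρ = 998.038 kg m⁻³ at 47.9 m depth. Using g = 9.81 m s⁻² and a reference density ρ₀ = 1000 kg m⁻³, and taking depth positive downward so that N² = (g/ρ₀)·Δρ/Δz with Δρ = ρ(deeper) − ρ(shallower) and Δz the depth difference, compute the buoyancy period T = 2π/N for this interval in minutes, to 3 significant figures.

Δρ = 998.038 − 997.490 = 0.548 kg m⁻³ over Δz = 47.9 − 22 = 25.9 m.
N² = (9.81/1000) × (0.548/25.9) = 2.0756 × 10⁻⁴ s⁻².
N = √(2.0756 × 10⁻⁴) = 0.014407 rad s⁻¹, so T = 2π/N = 436.12 s = 7.2687 min ≈ 7.27 min.

7.27 min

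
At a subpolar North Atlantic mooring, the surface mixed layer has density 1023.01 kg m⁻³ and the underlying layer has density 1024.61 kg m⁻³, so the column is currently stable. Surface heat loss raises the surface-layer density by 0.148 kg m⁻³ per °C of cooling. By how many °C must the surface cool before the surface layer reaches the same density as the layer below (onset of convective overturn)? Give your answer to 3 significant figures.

Density deficit of the surface layer: 1024.61 − 1023.01 = 1.6 kg m⁻³.
Required change = 1.6 / 0.148 = 10.8 °C.

10.8 °C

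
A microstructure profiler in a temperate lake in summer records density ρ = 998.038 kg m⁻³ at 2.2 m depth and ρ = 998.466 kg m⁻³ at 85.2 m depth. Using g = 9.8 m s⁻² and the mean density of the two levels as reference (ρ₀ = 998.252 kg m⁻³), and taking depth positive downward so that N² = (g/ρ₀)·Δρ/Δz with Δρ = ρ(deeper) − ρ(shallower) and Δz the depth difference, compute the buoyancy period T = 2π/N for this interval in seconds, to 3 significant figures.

883 s

Δρ = 998.466 − 998.038 = 0.428 kg m⁻³ over Δz = 85.2 − 2.2 = 83 m.
N² = (9.8/998.252) × (0.428/83) = 5.0623 × 10⁻⁵ s⁻².
N = √(5.0623 × 10⁻⁵) = 7.1150 × 10⁻³ rad s⁻¹, so T = 2π/N = 883.09 s ≈ 883 s.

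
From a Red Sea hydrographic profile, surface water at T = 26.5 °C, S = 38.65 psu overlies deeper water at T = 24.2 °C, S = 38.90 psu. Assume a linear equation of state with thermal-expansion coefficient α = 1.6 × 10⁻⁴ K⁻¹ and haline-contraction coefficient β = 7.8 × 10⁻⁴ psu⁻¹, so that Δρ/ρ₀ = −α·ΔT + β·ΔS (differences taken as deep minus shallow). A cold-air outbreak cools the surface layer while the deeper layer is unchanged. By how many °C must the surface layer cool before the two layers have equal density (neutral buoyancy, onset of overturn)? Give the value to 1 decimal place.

3.5 °C

Neutral buoyancy requires Δρ = 0, i.e. −α(T_deep − T_surf′) + β(S_deep − S_surf) = 0.
T_surf′ = T_deep − (β/α)·ΔS = 24.2 − (7.8 × 10⁻⁴/1.6 × 10⁻⁴)·(+0.25) = 22.981 °C.
Cooling required: 26.5 − (22.981) = 3.519 °C.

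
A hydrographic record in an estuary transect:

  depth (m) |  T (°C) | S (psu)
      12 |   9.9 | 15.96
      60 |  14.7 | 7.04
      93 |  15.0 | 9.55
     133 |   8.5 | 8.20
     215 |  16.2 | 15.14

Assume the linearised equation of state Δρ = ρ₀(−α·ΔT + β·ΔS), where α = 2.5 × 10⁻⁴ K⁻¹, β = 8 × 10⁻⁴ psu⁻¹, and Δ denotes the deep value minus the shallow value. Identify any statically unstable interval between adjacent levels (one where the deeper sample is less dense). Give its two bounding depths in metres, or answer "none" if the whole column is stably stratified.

Evaluate Δρ/ρ₀ = −αΔT + βΔS across each adjacent pair:
  12–60 m: −αΔT+βΔS = −(2.5 × 10⁻⁴)(+4.8)+(8 × 10⁻⁴)(-8.92) = -8.3 × 10⁻³ → UNSTABLE
  60–93 m: −αΔT+βΔS = −(2.5 × 10⁻⁴)(+0.3)+(8 × 10⁻⁴)(+2.51) = 1.9 × 10⁻³ → stable
  93–133 m: −αΔT+βΔS = −(2.5 × 10⁻⁴)(-6.5)+(8 × 10⁻⁴)(-1.35) = 5.4 × 10⁻⁴ → stable
  133–215 m: −αΔT+βΔS = −(2.5 × 10⁻⁴)(+7.7)+(8 × 10⁻⁴)(+6.94) = 3.6 × 10⁻³ → stable
The 12–60 m interval has Δρ < 0: lighter water underlies denser water.

12–60 m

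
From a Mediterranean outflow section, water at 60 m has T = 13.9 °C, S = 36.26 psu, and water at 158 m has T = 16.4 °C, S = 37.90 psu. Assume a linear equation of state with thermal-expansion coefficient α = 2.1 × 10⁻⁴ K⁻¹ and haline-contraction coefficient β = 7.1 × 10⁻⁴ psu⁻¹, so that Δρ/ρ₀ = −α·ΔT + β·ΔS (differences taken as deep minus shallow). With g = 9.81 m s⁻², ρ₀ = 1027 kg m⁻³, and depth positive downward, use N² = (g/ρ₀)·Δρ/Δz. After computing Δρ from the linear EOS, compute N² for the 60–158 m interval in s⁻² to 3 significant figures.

6.40 × 10⁻⁵ s⁻²

ΔT = +2.5 K, ΔS = +1.64 psu (deep − shallow).
Δρ/ρ₀ = −αΔT + βΔS = -5.25 × 10⁻⁴ + 1.1644 × 10⁻³ = 6.394 × 10⁻⁴, so Δρ ≈ 0.6567 kg m⁻³.
N² = (g/ρ₀)·Δρ/Δz = g·(Δρ/ρ₀)/Δz = 9.81 × 6.394 × 10⁻⁴ / 98 = 6.4005 × 10⁻⁵ s⁻² ≈ 6.40 × 10⁻⁵ s⁻².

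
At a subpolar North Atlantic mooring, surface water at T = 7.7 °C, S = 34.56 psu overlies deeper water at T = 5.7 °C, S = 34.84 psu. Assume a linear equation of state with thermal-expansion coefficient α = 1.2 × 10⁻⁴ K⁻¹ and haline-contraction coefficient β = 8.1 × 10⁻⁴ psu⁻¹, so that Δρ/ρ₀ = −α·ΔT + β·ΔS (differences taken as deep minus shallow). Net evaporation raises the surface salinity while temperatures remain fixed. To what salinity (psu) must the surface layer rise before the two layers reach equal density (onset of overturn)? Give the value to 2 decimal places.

Neutral buoyancy requires −α(T_deep − T_surf) + β(S_deep − S_surf′) = 0.
S_surf′ = S_deep − (α/β)·ΔT = 34.84 − (1.2 × 10⁻⁴/8.1 × 10⁻⁴)·(-2.0) = 35.1363 psu.
Increase required: 35.1363 − 34.56 = 0.5763 psu.

35.14 psu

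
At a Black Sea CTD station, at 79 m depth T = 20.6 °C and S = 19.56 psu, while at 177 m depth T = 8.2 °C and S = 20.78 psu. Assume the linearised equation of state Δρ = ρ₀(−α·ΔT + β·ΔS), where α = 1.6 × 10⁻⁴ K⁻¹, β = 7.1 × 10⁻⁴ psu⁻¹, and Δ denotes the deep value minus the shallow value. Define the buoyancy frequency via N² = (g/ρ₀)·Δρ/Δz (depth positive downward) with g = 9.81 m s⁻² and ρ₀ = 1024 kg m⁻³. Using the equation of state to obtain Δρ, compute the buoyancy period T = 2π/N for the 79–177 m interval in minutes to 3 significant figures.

6.20 min

ΔT = -12.4 K, ΔS = +1.22 psu (deep − shallow).
Δρ/ρ₀ = −αΔT + βΔS = 1.984 × 10⁻³ + 8.662 × 10⁻⁴ = 2.8502 × 10⁻³, so Δρ ≈ 2.919 kg m⁻³.
N² = (g/ρ₀)·Δρ/Δz = g·(Δρ/ρ₀)/Δz = 9.81 × 2.8502 × 10⁻³ / 98 = 2.8531 × 10⁻⁴ s⁻².
N = √(2.8531 × 10⁻⁴) = 0.016891 rad s⁻¹ → T = 2π/N = 371.98 s = 6.1997 min ≈ 6.20 min.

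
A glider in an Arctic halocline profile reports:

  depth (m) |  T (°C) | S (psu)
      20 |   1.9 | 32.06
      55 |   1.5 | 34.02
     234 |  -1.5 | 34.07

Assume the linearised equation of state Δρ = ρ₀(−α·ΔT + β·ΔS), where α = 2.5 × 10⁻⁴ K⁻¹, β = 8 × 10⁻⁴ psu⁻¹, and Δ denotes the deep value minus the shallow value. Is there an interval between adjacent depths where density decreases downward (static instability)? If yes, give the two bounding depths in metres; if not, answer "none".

Evaluate Δρ/ρ₀ = −αΔT + βΔS across each adjacent pair:
  20–55 m: −αΔT+βΔS = −(2.5 × 10⁻⁴)(-0.4)+(8 × 10⁻⁴)(+1.96) = 1.7 × 10⁻³ → stable
  55–234 m: −αΔT+βΔS = −(2.5 × 10⁻⁴)(-3.0)+(8 × 10⁻⁴)(+0.05) = 7.9 × 10⁻⁴ → stable
Every interval has Δρ > 0: the column is stably stratified throughout.

none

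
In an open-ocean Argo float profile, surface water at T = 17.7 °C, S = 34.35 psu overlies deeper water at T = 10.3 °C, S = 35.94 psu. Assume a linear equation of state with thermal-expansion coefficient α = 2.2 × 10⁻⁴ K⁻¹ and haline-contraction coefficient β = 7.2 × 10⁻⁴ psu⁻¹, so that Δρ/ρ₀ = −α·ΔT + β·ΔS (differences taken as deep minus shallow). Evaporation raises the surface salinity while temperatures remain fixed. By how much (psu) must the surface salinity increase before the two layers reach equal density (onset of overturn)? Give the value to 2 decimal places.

Neutral buoyancy requires −α(T_deep − T_surf) + β(S_deep − S_surf′) = 0.
S_surf′ = S_deep − (α/β)·ΔT = 35.94 − (2.2 × 10⁻⁴/7.2 × 10⁻⁴)·(-7.4) = 38.2011 psu.
Increase required: 38.2011 − 34.35 = 3.8511 psu.

3.85 psu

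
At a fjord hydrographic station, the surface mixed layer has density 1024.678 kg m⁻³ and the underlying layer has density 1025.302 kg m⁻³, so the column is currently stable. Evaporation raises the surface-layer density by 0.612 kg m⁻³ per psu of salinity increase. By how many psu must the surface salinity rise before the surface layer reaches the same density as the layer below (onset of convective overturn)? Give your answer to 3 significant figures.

1.02 psu

Density deficit of the surface layer: 1025.302 − 1024.678 = 0.624 kg m⁻³.
Required change = 0.624 / 0.612 = 1.02 psu.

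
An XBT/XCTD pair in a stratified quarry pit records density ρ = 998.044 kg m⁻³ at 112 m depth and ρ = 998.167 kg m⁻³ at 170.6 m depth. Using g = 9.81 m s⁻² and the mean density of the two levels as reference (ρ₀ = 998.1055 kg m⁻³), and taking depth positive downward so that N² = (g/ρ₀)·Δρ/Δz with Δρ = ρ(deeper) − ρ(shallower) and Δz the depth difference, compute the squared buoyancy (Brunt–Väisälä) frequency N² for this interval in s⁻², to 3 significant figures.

2.06 × 10⁻⁵ s⁻²

Δρ = 998.167 − 998.044 = 0.123 kg m⁻³ over Δz = 170.6 − 112 = 58.6 m.
N² = (9.81/998.1055) × (0.123/58.6) = 2.0630 × 10⁻⁵ s⁻² ≈ 2.06 × 10⁻⁵ s⁻².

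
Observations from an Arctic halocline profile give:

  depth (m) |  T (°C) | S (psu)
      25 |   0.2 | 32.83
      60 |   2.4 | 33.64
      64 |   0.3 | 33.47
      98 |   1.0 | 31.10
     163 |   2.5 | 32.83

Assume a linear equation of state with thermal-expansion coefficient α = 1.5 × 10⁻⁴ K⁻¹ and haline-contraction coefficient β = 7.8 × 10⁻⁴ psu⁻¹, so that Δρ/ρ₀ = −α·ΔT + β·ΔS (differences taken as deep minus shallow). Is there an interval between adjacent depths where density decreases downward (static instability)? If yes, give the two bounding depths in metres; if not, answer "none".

Evaluate Δρ/ρ₀ = −αΔT + βΔS across each adjacent pair:
  25–60 m: −αΔT+βΔS = −(1.5 × 10⁻⁴)(+2.2)+(7.8 × 10⁻⁴)(+0.81) = 3.0 × 10⁻⁴ → stable
  60–64 m: −αΔT+βΔS = −(1.5 × 10⁻⁴)(-2.1)+(7.8 × 10⁻⁴)(-0.17) = 1.8 × 10⁻⁴ → stable
  64–98 m: −αΔT+βΔS = −(1.5 × 10⁻⁴)(+0.7)+(7.8 × 10⁻⁴)(-2.37) = -2.0 × 10⁻³ → UNSTABLE
  98–163 m: −αΔT+βΔS = −(1.5 × 10⁻⁴)(+1.5)+(7.8 × 10⁻⁴)(+1.73) = 1.1 × 10⁻³ → stable
The 64–98 m interval has Δρ < 0: lighter water underlies denser water.

64–98 m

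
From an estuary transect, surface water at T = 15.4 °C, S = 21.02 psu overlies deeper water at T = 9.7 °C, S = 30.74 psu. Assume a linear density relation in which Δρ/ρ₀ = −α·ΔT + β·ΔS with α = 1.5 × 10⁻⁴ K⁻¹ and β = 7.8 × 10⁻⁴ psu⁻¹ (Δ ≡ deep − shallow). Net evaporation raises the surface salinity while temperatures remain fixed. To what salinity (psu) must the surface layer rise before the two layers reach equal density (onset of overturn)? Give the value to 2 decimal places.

31.84 psu

Neutral buoyancy requires −α(T_deep − T_surf) + β(S_deep − S_surf′) = 0.
S_surf′ = S_deep − (α/β)·ΔT = 30.74 − (1.5 × 10⁻⁴/7.8 × 10⁻⁴)·(-5.7) = 31.8362 psu.
Increase required: 31.8362 − 21.02 = 10.8162 psu.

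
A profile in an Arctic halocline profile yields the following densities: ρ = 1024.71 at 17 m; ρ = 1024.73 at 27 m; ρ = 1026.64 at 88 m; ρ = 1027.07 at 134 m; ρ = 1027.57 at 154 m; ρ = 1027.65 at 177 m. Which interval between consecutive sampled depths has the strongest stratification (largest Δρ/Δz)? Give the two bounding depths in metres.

Compute the density gradient over each adjacent pair:
  17–27 m: Δρ/Δz = 0.02/10 = 2.0 × 10⁻³ kg m⁻⁴
  27–88 m: Δρ/Δz = 1.91/61 = 0.031 kg m⁻⁴
  88–134 m: Δρ/Δz = 0.43/46 = 9.3 × 10⁻³ kg m⁻⁴
  134–154 m: Δρ/Δz = 0.50/20 = 0.025 kg m⁻⁴
  154–177 m: Δρ/Δz = 0.08/23 = 3.5 × 10⁻³ kg m⁻⁴
The largest gradient is in the 27–88 m interval — the pycnocline.

27–88 m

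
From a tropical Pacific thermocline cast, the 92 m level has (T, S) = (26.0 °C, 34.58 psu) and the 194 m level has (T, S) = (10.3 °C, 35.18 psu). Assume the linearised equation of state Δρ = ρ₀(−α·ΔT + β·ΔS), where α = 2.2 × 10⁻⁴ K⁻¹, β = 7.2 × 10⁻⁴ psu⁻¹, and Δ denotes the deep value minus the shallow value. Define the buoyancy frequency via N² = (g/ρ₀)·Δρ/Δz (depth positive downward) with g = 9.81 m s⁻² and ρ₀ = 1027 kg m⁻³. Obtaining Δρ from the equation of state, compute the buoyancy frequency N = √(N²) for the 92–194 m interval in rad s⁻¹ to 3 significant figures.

0.0193 rad s⁻¹

ΔT = -15.7 K, ΔS = +0.60 psu (deep − shallow).
Δρ/ρ₀ = −αΔT + βΔS = 3.454 × 10⁻³ + 4.32 × 10⁻⁴ = 3.886 × 10⁻³, so Δρ ≈ 3.991 kg m⁻³.
N² = (g/ρ₀)·Δρ/Δz = g·(Δρ/ρ₀)/Δz = 9.81 × 3.886 × 10⁻³ / 102 = 3.7374 × 10⁻⁴ s⁻².
N = √(3.7374 × 10⁻⁴) = 0.019332 rad s⁻¹ ≈ 0.0193 rad s⁻¹.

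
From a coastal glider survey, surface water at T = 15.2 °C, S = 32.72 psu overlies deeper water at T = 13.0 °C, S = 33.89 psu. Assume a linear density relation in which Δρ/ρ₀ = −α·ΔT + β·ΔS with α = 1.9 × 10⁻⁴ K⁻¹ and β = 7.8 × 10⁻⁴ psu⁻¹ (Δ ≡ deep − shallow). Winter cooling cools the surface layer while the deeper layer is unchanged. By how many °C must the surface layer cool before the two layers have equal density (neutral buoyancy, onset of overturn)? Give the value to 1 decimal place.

7.0 °C

Neutral buoyancy requires Δρ = 0, i.e. −α(T_deep − T_surf′) + β(S_deep − S_surf) = 0.
T_surf′ = T_deep − (β/α)·ΔS = 13.0 − (7.8 × 10⁻⁴/1.9 × 10⁻⁴)·(+1.17) = 8.197 °C.
Cooling required: 15.2 − (8.197) = 7.003 °C.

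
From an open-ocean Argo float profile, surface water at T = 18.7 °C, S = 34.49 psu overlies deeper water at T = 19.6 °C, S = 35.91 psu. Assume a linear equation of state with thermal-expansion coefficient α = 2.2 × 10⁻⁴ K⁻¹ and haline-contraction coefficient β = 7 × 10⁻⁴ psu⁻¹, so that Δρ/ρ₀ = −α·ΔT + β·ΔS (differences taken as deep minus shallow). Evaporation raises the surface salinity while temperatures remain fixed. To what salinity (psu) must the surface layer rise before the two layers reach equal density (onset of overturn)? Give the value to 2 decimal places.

35.63 psu

Neutral buoyancy requires −α(T_deep − T_surf) + β(S_deep − S_surf′) = 0.
S_surf′ = S_deep − (α/β)·ΔT = 35.91 − (2.2 × 10⁻⁴/7 × 10⁻⁴)·(+0.9) = 35.6271 psu.
Increase required: 35.6271 − 34.49 = 1.1371 psu.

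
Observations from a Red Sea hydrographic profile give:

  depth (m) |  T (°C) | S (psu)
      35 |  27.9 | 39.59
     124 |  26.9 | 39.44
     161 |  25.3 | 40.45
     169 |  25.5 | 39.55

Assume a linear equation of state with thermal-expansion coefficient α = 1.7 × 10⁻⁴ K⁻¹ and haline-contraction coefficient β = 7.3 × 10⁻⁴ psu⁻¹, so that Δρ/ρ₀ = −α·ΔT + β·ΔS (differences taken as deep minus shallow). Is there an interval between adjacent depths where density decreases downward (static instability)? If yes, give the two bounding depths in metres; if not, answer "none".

Evaluate Δρ/ρ₀ = −αΔT + βΔS across each adjacent pair:
  35–124 m: −αΔT+βΔS = −(1.7 × 10⁻⁴)(-1.0)+(7.3 × 10⁻⁴)(-0.15) = 6.1 × 10⁻⁵ → stable
  124–161 m: −αΔT+βΔS = −(1.7 × 10⁻⁴)(-1.6)+(7.3 × 10⁻⁴)(+1.01) = 1.0 × 10⁻³ → stable
  161–169 m: −αΔT+βΔS = −(1.7 × 10⁻⁴)(+0.2)+(7.3 × 10⁻⁴)(-0.90) = -6.9 × 10⁻⁴ → UNSTABLE
The 161–169 m interval has Δρ < 0: lighter water underlies denser water.

161–169 m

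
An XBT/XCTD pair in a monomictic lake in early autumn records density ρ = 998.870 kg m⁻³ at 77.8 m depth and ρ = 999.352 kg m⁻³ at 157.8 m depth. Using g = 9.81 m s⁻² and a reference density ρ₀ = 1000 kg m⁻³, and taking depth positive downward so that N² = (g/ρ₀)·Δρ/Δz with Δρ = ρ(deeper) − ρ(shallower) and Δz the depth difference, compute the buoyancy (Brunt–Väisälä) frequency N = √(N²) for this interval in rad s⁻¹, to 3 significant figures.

7.69 × 10⁻³ rad s⁻¹

Δρ = 999.352 − 998.870 = 0.482 kg m⁻³ over Δz = 157.8 − 77.8 = 80 m.
N² = (9.81/1000) × (0.482/80) = 5.9105 × 10⁻⁵ s⁻².
N = √(5.9105 × 10⁻⁵) = 7.6880 × 10⁻³ rad s⁻¹ ≈ 7.69 × 10⁻³ rad s⁻¹.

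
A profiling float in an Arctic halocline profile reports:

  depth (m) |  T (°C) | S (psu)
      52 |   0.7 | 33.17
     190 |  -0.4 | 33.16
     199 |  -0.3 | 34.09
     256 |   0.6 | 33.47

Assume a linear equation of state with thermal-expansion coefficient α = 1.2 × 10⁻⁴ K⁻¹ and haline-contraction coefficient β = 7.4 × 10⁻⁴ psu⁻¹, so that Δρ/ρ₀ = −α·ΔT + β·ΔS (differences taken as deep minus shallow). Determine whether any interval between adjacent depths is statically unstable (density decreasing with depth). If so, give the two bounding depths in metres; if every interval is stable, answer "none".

199–256 m

Evaluate Δρ/ρ₀ = −αΔT + βΔS across each adjacent pair:
  52–190 m: −αΔT+βΔS = −(1.2 × 10⁻⁴)(-1.1)+(7.4 × 10⁻⁴)(-0.01) = 1.2 × 10⁻⁴ → stable
  190–199 m: −αΔT+βΔS = −(1.2 × 10⁻⁴)(+0.1)+(7.4 × 10⁻⁴)(+0.93) = 6.8 × 10⁻⁴ → stable
  199–256 m: −αΔT+βΔS = −(1.2 × 10⁻⁴)(+0.9)+(7.4 × 10⁻⁴)(-0.62) = -5.7 × 10⁻⁴ → UNSTABLE
The 199–256 m interval has Δρ < 0: lighter water underlies denser water.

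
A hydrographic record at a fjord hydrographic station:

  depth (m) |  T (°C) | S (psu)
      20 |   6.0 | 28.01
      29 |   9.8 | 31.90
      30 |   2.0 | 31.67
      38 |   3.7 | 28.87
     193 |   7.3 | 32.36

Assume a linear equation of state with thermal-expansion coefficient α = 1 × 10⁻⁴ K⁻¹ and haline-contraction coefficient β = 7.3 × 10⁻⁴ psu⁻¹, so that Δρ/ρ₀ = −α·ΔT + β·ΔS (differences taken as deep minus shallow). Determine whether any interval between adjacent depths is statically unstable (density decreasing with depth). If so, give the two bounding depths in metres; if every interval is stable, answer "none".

Evaluate Δρ/ρ₀ = −αΔT + βΔS across each adjacent pair:
  20–29 m: −αΔT+βΔS = −(1 × 10⁻⁴)(+3.8)+(7.3 × 10⁻⁴)(+3.89) = 2.5 × 10⁻³ → stable
  29–30 m: −αΔT+βΔS = −(1 × 10⁻⁴)(-7.8)+(7.3 × 10⁻⁴)(-0.23) = 6.1 × 10⁻⁴ → stable
  30–38 m: −αΔT+βΔS = −(1 × 10⁻⁴)(+1.7)+(7.3 × 10⁻⁴)(-2.80) = -2.2 × 10⁻³ → UNSTABLE
  38–193 m: −αΔT+βΔS = −(1 × 10⁻⁴)(+3.6)+(7.3 × 10⁻⁴)(+3.49) = 2.2 × 10⁻³ → stable
The 30–38 m interval has Δρ < 0: lighter water underlies denser water.

30–38 m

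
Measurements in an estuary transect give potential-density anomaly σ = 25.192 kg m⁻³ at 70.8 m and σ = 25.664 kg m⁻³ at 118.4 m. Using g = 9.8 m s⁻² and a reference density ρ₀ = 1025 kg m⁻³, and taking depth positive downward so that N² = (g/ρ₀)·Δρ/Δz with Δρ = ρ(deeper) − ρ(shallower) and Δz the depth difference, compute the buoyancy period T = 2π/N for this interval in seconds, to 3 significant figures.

645 s

Δρ = 1025.664 − 1025.192 = 0.472 kg m⁻³ over Δz = 118.4 − 70.8 = 47.6 m.
N² = (9.8/1025) × (0.472/47.6) = 9.4806 × 10⁻⁵ s⁻².
N = √(9.4806 × 10⁻⁵) = 9.7368 × 10⁻³ rad s⁻¹, so T = 2π/N = 645.30 s ≈ 645 s.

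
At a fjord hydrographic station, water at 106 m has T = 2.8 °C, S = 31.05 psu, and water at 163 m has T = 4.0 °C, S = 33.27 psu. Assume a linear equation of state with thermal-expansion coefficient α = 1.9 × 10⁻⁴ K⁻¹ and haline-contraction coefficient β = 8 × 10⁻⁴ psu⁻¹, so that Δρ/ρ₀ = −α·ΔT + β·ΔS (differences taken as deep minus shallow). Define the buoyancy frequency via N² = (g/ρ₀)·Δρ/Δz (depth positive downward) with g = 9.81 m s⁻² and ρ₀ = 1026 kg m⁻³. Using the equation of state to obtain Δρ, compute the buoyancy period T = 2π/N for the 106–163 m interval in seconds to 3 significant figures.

385 s

ΔT = +1.2 K, ΔS = +2.22 psu (deep − shallow).
Δρ/ρ₀ = −αΔT + βΔS = -2.28 × 10⁻⁴ + 1.776 × 10⁻³ = 1.548 × 10⁻³, so Δρ ≈ 1.588 kg m⁻³.
N² = (g/ρ₀)·Δρ/Δz = g·(Δρ/ρ₀)/Δz = 9.81 × 1.548 × 10⁻³ / 57 = 2.6642 × 10⁻⁴ s⁻².
N = √(2.6642 × 10⁻⁴) = 0.016322 rad s⁻¹ → T = 2π/N = 384.95 s ≈ 385 s.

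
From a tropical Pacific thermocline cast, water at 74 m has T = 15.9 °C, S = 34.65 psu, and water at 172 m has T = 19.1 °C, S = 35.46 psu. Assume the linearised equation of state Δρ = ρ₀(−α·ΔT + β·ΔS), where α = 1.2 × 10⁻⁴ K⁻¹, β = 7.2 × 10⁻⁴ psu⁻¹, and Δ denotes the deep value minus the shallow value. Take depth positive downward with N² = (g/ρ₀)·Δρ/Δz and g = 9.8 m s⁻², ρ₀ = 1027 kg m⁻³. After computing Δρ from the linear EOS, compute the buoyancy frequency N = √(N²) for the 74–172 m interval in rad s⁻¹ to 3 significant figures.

4.46 × 10⁻³ rad s⁻¹

ΔT = +3.2 K, ΔS = +0.81 psu (deep − shallow).
Δρ/ρ₀ = −αΔT + βΔS = -3.84 × 10⁻⁴ + 5.832 × 10⁻⁴ = 1.992 × 10⁻⁴, so Δρ ≈ 0.2046 kg m⁻³.
N² = (g/ρ₀)·Δρ/Δz = g·(Δρ/ρ₀)/Δz = 9.8 × 1.992 × 10⁻⁴ / 98 = 1.9920 × 10⁻⁵ s⁻².
N = √(1.9920 × 10⁻⁵) = 4.4632 × 10⁻³ rad s⁻¹ ≈ 4.46 × 10⁻³ rad s⁻¹.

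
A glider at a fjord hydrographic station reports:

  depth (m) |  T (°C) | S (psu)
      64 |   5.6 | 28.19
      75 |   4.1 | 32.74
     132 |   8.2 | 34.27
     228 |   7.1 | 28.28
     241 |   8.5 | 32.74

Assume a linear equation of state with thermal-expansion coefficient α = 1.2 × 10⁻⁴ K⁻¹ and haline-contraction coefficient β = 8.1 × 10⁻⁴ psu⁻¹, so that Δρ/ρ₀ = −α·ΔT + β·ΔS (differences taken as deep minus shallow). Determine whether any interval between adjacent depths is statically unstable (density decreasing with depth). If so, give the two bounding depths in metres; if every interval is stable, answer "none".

Evaluate Δρ/ρ₀ = −αΔT + βΔS across each adjacent pair:
  64–75 m: −αΔT+βΔS = −(1.2 × 10⁻⁴)(-1.5)+(8.1 × 10⁻⁴)(+4.55) = 3.9 × 10⁻³ → stable
  75–132 m: −αΔT+βΔS = −(1.2 × 10⁻⁴)(+4.1)+(8.1 × 10⁻⁴)(+1.53) = 7.5 × 10⁻⁴ → stable
  132–228 m: −αΔT+βΔS = −(1.2 × 10⁻⁴)(-1.1)+(8.1 × 10⁻⁴)(-5.99) = -4.7 × 10⁻³ → UNSTABLE
  228–241 m: −αΔT+βΔS = −(1.2 × 10⁻⁴)(+1.4)+(8.1 × 10⁻⁴)(+4.46) = 3.4 × 10⁻³ → stable
The 132–228 m interval has Δρ < 0: lighter water underlies denser water.

132–228 m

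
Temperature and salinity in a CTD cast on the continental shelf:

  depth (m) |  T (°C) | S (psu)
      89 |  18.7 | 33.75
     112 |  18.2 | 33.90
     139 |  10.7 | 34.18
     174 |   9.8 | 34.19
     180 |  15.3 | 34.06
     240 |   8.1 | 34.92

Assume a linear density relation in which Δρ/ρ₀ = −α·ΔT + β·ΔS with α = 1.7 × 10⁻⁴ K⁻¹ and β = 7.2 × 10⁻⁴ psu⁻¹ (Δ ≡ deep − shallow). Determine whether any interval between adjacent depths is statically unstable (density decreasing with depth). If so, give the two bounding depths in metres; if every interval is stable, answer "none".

Evaluate Δρ/ρ₀ = −αΔT + βΔS across each adjacent pair:
  89–112 m: −αΔT+βΔS = −(1.7 × 10⁻⁴)(-0.5)+(7.2 × 10⁻⁴)(+0.15) = 1.9 × 10⁻⁴ → stable
  112–139 m: −αΔT+βΔS = −(1.7 × 10⁻⁴)(-7.5)+(7.2 × 10⁻⁴)(+0.28) = 1.5 × 10⁻³ → stable
  139–174 m: −αΔT+βΔS = −(1.7 × 10⁻⁴)(-0.9)+(7.2 × 10⁻⁴)(+0.01) = 1.6 × 10⁻⁴ → stable
  174–180 m: −αΔT+βΔS = −(1.7 × 10⁻⁴)(+5.5)+(7.2 × 10⁻⁴)(-0.13) = -1.0 × 10⁻³ → UNSTABLE
  180–240 m: −αΔT+βΔS = −(1.7 × 10⁻⁴)(-7.2)+(7.2 × 10⁻⁴)(+0.86) = 1.8 × 10⁻³ → stable
The 174–180 m interval has Δρ < 0: lighter water underlies denser water.

174–180 m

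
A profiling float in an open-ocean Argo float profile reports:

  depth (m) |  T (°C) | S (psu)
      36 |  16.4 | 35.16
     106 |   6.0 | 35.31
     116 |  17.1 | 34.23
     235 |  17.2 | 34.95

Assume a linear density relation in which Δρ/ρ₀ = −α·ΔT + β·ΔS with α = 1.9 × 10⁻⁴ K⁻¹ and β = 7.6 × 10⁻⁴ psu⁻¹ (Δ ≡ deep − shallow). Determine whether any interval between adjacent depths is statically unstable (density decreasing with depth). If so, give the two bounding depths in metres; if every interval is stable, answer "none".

106–116 m

Evaluate Δρ/ρ₀ = −αΔT + βΔS across each adjacent pair:
  36–106 m: −αΔT+βΔS = −(1.9 × 10⁻⁴)(-10.4)+(7.6 × 10⁻⁴)(+0.15) = 2.1 × 10⁻³ → stable
  106–116 m: −αΔT+βΔS = −(1.9 × 10⁻⁴)(+11.1)+(7.6 × 10⁻⁴)(-1.08) = -2.9 × 10⁻³ → UNSTABLE
  116–235 m: −αΔT+βΔS = −(1.9 × 10⁻⁴)(+0.1)+(7.6 × 10⁻⁴)(+0.72) = 5.3 × 10⁻⁴ → stable
The 106–116 m interval has Δρ < 0: lighter water underlies denser water.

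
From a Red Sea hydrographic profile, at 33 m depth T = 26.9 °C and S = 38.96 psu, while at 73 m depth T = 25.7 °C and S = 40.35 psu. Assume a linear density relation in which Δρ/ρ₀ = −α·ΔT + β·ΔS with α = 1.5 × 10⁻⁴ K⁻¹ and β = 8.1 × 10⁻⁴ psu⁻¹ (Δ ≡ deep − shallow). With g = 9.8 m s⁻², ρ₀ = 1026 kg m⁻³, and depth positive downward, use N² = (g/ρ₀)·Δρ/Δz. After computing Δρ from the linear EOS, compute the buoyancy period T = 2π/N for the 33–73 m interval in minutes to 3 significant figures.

ΔT = -1.2 K, ΔS = +1.39 psu (deep − shallow).
Δρ/ρ₀ = −αΔT + βΔS = 1.80 × 10⁻⁴ + 1.1259 × 10⁻³ = 1.3059 × 10⁻³, so Δρ ≈ 1.340 kg m⁻³.
N² = (g/ρ₀)·Δρ/Δz = g·(Δρ/ρ₀)/Δz = 9.8 × 1.3059 × 10⁻³ / 40 = 3.1995 × 10⁻⁴ s⁻².
N = √(3.1995 × 10⁻⁴) = 0.017887 rad s⁻¹ → T = 2π/N = 351.27 s = 5.8545 min ≈ 5.85 min.

5.85 min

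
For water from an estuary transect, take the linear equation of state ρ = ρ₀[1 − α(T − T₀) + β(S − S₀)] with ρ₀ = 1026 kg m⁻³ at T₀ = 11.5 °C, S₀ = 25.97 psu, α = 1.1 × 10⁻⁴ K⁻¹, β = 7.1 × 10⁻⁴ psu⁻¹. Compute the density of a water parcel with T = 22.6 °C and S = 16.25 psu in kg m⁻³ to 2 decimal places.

1017.67 kg m⁻³

T − T₀ = +11.1 K, S − S₀ = -9.72 psu.
Bracket = 1 − α·(+11.1) + β·(-9.72) = 1 + (-8.1222 × 10⁻³) = 0.9918778.
ρ = 1026 × 0.9918778 = 1017.67 kg m⁻³.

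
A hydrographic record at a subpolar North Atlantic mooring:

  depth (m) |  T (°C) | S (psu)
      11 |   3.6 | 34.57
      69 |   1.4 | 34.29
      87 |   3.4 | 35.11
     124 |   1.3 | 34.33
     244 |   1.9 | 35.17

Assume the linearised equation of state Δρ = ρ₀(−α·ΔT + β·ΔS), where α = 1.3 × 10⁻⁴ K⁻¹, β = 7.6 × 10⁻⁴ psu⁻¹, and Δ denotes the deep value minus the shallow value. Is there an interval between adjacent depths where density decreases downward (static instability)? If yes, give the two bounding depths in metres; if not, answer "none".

Evaluate Δρ/ρ₀ = −αΔT + βΔS across each adjacent pair:
  11–69 m: −αΔT+βΔS = −(1.3 × 10⁻⁴)(-2.2)+(7.6 × 10⁻⁴)(-0.28) = 7.3 × 10⁻⁵ → stable
  69–87 m: −αΔT+βΔS = −(1.3 × 10⁻⁴)(+2.0)+(7.6 × 10⁻⁴)(+0.82) = 3.6 × 10⁻⁴ → stable
  87–124 m: −αΔT+βΔS = −(1.3 × 10⁻⁴)(-2.1)+(7.6 × 10⁻⁴)(-0.78) = -3.2 × 10⁻⁴ → UNSTABLE
  124–244 m: −αΔT+βΔS = −(1.3 × 10⁻⁴)(+0.6)+(7.6 × 10⁻⁴)(+0.84) = 5.6 × 10⁻⁴ → stable
The 87–124 m interval has Δρ < 0: lighter water underlies denser water.

87–124 m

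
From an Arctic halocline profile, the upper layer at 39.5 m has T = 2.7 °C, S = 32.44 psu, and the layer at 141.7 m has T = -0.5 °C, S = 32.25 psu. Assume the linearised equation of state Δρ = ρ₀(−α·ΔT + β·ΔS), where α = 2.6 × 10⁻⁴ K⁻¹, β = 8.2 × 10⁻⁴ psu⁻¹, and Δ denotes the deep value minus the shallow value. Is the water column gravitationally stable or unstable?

stable

ΔT = -0.5 − 2.7 = -3.2 K and ΔS = 32.25 − 32.44 = -0.19 psu (deep − shallow).
−αΔT = 8.32 × 10⁻⁴; βΔS = -1.558 × 10⁻⁴; sum Δρ/ρ₀ = 6.762 × 10⁻⁴.
Δρ/ρ₀ > 0, so Δρ > 0: deeper water is denser → statically stable.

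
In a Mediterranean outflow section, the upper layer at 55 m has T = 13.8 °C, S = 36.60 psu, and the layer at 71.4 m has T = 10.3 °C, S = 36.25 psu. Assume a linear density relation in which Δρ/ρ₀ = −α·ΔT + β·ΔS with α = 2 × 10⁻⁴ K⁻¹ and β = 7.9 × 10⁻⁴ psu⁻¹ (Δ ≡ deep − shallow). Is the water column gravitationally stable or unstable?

stable

ΔT = 10.3 − 13.8 = -3.5 K and ΔS = 36.25 − 36.60 = -0.35 psu (deep − shallow).
−αΔT = 7.00 × 10⁻⁴; βΔS = -2.765 × 10⁻⁴; sum Δρ/ρ₀ = 4.235 × 10⁻⁴.
Δρ/ρ₀ > 0, so Δρ > 0: deeper water is denser → statically stable.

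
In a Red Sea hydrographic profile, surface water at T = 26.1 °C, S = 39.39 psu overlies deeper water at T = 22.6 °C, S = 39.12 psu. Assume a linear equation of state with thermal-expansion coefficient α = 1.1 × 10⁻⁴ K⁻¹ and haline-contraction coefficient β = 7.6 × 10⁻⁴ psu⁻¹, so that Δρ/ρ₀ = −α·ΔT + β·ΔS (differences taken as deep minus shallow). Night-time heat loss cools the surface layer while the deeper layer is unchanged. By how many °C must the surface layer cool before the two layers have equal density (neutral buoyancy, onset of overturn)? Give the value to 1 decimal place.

Neutral buoyancy requires Δρ = 0, i.e. −α(T_deep − T_surf′) + β(S_deep − S_surf) = 0.
T_surf′ = T_deep − (β/α)·ΔS = 22.6 − (7.6 × 10⁻⁴/1.1 × 10⁻⁴)·(-0.27) = 24.465 °C.
Cooling required: 26.1 − (24.465) = 1.635 °C.

1.6 °C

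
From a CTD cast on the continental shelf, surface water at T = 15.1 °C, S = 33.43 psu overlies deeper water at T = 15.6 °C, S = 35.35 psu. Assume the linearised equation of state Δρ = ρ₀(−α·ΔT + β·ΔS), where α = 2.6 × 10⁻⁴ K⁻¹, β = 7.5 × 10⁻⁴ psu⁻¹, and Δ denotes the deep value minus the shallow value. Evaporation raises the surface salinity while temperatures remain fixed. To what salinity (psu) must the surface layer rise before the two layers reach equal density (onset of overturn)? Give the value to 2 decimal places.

Neutral buoyancy requires −α(T_deep − T_surf) + β(S_deep − S_surf′) = 0.
S_surf′ = S_deep − (α/β)·ΔT = 35.35 − (2.6 × 10⁻⁴/7.5 × 10⁻⁴)·(+0.5) = 35.1767 psu.
Increase required: 35.1767 − 33.43 = 1.7467 psu.

35.18 psu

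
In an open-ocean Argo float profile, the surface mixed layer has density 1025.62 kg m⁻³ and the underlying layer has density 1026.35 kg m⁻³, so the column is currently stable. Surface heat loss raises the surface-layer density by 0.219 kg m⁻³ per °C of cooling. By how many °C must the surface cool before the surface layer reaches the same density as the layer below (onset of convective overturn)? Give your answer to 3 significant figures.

Density deficit of the surface layer: 1026.35 − 1025.62 = 0.73 kg m⁻³.
Required change = 0.73 / 0.219 = 3.33 °C.

3.33 °C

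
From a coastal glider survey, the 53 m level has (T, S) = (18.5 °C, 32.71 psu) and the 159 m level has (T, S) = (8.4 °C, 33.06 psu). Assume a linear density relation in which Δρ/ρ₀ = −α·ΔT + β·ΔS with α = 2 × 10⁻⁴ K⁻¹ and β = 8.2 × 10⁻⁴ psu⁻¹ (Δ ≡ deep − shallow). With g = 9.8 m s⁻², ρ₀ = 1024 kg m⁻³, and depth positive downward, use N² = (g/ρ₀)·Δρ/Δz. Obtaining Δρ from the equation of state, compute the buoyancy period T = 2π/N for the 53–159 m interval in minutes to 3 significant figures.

ΔT = -10.1 K, ΔS = +0.35 psu (deep − shallow).
Δρ/ρ₀ = −αΔT + βΔS = 2.02 × 10⁻³ + 2.87 × 10⁻⁴ = 2.307 × 10⁻³, so Δρ ≈ 2.362 kg m⁻³.
N² = (g/ρ₀)·Δρ/Δz = g·(Δρ/ρ₀)/Δz = 9.8 × 2.307 × 10⁻³ / 106 = 2.1329 × 10⁻⁴ s⁻².
N = √(2.1329 × 10⁻⁴) = 0.014604 rad s⁻¹ → T = 2π/N = 430.24 s = 7.1707 min ≈ 7.17 min.

7.17 min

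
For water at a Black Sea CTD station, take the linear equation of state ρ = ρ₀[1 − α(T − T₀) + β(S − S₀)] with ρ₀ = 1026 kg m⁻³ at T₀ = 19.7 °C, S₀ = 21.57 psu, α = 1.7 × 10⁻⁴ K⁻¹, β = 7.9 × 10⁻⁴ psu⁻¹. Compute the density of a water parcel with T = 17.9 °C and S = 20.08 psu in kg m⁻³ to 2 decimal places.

1025.11 kg m⁻³

T − T₀ = -1.8 K, S − S₀ = -1.49 psu.
Bracket = 1 − α·(-1.8) + β·(-1.49) = 1 + (-8.711 × 10⁻⁴) = 0.9991289.
ρ = 1026 × 0.9991289 = 1025.11 kg m⁻³.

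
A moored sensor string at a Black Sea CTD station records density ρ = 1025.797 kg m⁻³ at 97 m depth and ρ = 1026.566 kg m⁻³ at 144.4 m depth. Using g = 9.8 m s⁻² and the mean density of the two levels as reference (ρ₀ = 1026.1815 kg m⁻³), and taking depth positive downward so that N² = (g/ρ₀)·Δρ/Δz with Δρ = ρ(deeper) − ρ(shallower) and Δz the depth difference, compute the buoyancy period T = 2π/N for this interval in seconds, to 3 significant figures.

Δρ = 1026.566 − 1025.797 = 0.769 kg m⁻³ over Δz = 144.4 − 97 = 47.4 m.
N² = (9.8/1026.1815) × (0.769/47.4) = 1.5494 × 10⁻⁴ s⁻².
N = √(1.5494 × 10⁻⁴) = 0.012447 rad s⁻¹, so T = 2π/N = 504.80 s ≈ 505 s.

505 s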